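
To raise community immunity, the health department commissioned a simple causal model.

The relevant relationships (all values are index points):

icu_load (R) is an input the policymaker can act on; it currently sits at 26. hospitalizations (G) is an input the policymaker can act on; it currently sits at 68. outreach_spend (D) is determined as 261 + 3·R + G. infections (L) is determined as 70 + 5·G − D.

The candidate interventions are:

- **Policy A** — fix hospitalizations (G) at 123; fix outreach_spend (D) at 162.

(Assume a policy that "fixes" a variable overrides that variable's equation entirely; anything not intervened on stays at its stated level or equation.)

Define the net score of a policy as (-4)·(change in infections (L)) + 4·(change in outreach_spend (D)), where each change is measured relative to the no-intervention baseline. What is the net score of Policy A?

-3060

Baseline:
  R = 26
  G = 68
  D = 261 + 3·26 + 68 = 407
  L = 70 + 5·68 − 407 = 3
Policy A (G := 123, D := 162):
  R = 26
  G = 123
  D = 162
  L = 70 + 5·123 − 162 = 523
ΔL = 523 − 3 = 520; ΔD = 162 − 407 = -245
Score = (-4)·520 + 4·(-245) = -3060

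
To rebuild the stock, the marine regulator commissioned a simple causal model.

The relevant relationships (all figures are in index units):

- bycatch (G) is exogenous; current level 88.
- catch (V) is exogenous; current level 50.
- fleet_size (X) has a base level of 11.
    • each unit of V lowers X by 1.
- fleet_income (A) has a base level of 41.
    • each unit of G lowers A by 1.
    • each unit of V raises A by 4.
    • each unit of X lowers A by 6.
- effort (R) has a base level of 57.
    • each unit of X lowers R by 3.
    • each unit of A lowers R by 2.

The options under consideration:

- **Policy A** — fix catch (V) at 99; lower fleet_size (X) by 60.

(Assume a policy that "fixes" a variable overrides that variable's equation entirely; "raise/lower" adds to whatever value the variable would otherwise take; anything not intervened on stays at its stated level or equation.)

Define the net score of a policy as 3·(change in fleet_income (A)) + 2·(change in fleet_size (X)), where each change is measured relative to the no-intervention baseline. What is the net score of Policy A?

2332

Baseline:
  G = 88
  V = 50
  X = 11 − 50 = -39
  A = 41 − 88 + 4·50 − 6·(-39) = 387
Policy A (V := 99, X − 60):
  G = 88
  V = 99
  X = 11 − 99 (−60 from intervention) = -148
  A = 41 − 88 + 4·99 − 6·(-148) = 1237
ΔA = 1237 − 387 = 850; ΔX = -148 − (-39) = -109
Score = 3·850 + 2·(-109) = 2332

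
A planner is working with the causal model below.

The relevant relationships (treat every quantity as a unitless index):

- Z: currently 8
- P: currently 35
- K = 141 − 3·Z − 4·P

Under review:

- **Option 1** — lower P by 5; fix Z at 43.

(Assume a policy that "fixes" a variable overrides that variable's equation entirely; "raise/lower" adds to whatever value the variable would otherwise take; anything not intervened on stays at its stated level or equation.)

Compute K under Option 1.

Option 1 (P − 5, Z := 43):
  Z = 43
  P = 35 − 5 = 30
  K = 141 − 3·43 − 4·30 = -108

-108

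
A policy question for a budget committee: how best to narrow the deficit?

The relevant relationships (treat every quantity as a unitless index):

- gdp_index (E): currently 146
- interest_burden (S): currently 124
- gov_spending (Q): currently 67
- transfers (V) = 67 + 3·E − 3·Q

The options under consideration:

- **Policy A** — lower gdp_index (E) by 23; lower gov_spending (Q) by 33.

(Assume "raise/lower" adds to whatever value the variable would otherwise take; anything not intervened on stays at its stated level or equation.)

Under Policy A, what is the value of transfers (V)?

334

Policy A (E − 23, Q − 33):
  E = 146 − 23 = 123
  Q = 67 − 33 = 34
  V = 67 + 3·123 − 3·34 = 334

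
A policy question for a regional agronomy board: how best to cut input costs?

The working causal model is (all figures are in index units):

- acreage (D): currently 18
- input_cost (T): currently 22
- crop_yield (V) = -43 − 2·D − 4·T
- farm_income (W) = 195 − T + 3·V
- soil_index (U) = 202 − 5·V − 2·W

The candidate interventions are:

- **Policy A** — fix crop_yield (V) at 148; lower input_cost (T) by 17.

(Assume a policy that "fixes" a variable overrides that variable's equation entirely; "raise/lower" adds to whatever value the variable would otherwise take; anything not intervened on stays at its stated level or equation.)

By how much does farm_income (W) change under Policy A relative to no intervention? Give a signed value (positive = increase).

962

Baseline:
  D = 18
  T = 22
  V = -43 − 2·18 − 4·22 = -167
  W = 195 − 22 + 3·(-167) = -328
Policy A (V := 148, T − 17):
  D = 18
  T = 22 − 17 = 5
  V = 148
  W = 195 − 5 + 3·148 = 634
Change in W: 634 − (-328) = 962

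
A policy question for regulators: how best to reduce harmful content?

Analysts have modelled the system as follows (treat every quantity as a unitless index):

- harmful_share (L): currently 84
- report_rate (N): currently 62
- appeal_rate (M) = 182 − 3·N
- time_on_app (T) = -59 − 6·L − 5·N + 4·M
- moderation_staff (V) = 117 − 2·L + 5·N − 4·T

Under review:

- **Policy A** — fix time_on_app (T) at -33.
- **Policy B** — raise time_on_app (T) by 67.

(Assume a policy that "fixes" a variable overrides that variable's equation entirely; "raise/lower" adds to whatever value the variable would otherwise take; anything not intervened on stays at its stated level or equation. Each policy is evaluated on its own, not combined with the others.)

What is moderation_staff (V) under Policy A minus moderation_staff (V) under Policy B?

Policy A (T := -33):
  L = 84
  N = 62
  M = 182 − 3·62 = -4
  T = -33
  V = 117 − 2·84 + 5·62 − 4·(-33) = 391
Policy B (T + 67):
  L = 84
  N = 62
  M = 182 − 3·62 = -4
  T = -59 − 6·84 − 5·62 + 4·(-4) (+67 from intervention) = -822
  V = 117 − 2·84 + 5·62 − 4·(-822) = 3547
V: 391 − 3547 = -3156

-3156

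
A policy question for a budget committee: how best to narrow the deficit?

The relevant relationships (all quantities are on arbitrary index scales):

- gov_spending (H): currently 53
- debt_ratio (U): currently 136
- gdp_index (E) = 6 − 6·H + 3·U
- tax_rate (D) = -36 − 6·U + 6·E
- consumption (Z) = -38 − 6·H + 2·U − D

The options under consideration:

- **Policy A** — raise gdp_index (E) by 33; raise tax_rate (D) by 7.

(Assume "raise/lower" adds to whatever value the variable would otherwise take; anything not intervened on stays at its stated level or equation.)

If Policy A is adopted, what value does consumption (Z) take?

Policy A (E + 33, D + 7):
  H = 53
  U = 136
  E = 6 − 6·53 + 3·136 (+33 from intervention) = 129
  D = -36 − 6·136 + 6·129 (+7 from intervention) = -71
  Z = -38 − 6·53 + 2·136 − (-71) = -13

-13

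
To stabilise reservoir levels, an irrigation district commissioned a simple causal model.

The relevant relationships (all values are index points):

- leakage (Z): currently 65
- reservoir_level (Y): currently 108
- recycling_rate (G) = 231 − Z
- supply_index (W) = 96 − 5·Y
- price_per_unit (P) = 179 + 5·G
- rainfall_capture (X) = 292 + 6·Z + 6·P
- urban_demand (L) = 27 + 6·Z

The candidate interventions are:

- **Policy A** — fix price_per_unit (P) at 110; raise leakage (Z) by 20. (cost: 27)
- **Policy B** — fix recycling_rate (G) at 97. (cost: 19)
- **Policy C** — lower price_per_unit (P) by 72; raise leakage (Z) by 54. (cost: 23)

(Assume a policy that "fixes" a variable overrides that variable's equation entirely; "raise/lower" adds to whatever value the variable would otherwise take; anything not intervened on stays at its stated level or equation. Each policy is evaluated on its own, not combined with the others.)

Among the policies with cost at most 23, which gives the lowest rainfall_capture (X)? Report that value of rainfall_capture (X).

Policy B (G := 97):
  Z = 65
  G = 97
  P = 179 + 5·97 = 664
  X = 292 + 6·65 + 6·664 = 4666
Policy C (P − 72, Z + 54):
  Z = 65 + 54 = 119
  G = 231 − 119 = 112
  P = 179 + 5·112 (−72 from intervention) = 667
  X = 292 + 6·119 + 6·667 = 5008
Comparing — Policy B: X=4666, Policy C: X=5008. Lowest is 4666 (Policy B).

4666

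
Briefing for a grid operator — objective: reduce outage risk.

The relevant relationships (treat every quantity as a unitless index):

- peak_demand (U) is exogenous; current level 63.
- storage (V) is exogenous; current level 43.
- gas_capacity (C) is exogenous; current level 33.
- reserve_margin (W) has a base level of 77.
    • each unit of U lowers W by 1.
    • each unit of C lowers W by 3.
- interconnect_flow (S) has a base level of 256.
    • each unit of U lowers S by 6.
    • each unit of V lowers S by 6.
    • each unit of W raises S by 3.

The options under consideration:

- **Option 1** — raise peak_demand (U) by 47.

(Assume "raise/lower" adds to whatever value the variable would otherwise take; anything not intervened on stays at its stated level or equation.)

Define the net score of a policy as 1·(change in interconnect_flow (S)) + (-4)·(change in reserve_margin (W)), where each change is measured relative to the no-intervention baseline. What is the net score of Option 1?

-235

Baseline:
  U = 63
  V = 43
  C = 33
  W = 77 − 63 − 3·33 = -85
  S = 256 − 6·63 − 6·43 + 3·(-85) = -635
Option 1 (U + 47):
  U = 63 + 47 = 110
  V = 43
  C = 33
  W = 77 − 110 − 3·33 = -132
  S = 256 − 6·110 − 6·43 + 3·(-132) = -1058
ΔS = -1058 − (-635) = -423; ΔW = -132 − (-85) = -47
Score = 1·(-423) + (-4)·(-47) = -235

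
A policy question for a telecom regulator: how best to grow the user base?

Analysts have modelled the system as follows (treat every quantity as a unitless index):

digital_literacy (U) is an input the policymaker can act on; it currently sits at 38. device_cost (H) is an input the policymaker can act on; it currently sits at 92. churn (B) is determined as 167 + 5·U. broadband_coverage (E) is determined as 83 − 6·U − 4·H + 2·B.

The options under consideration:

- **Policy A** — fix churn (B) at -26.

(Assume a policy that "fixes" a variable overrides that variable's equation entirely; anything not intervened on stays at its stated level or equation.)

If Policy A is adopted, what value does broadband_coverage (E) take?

-565

Policy A (B := -26):
  U = 38
  H = 92
  B = -26
  E = 83 − 6·38 − 4·92 + 2·(-26) = -565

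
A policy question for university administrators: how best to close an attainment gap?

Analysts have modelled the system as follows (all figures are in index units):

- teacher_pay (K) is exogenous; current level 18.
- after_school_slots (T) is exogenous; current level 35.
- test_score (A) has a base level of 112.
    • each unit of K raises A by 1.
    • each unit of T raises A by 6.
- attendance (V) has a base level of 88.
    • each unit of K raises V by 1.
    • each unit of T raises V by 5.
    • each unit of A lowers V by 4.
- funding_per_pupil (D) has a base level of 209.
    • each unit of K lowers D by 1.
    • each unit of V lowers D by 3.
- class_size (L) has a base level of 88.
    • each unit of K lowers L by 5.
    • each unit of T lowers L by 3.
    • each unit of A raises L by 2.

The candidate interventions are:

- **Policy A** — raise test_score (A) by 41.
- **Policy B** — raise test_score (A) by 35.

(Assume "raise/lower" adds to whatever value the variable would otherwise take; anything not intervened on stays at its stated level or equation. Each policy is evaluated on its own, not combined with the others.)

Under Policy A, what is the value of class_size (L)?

655

Policy A (A + 41):
  K = 18
  T = 35
  A = 112 + 18 + 6·35 (+41 from intervention) = 381
  L = 88 − 5·18 − 3·35 + 2·381 = 655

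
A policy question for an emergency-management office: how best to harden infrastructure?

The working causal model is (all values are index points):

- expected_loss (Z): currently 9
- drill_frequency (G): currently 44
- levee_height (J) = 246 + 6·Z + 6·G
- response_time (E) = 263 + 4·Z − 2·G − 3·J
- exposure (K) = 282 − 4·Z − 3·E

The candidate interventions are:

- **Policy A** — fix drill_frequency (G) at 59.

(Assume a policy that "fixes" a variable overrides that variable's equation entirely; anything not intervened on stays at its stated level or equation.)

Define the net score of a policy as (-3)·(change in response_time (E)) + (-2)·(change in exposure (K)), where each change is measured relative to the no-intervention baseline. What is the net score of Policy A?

-900

Baseline:
  Z = 9
  G = 44
  J = 246 + 6·9 + 6·44 = 564
  E = 263 + 4·9 − 2·44 − 3·564 = -1481
  K = 282 − 4·9 − 3·(-1481) = 4689
Policy A (G := 59):
  Z = 9
  G = 59
  J = 246 + 6·9 + 6·59 = 654
  E = 263 + 4·9 − 2·59 − 3·654 = -1781
  K = 282 − 4·9 − 3·(-1781) = 5589
ΔE = -1781 − (-1481) = -300; ΔK = 5589 − 4689 = 900
Score = (-3)·(-300) + (-2)·900 = -900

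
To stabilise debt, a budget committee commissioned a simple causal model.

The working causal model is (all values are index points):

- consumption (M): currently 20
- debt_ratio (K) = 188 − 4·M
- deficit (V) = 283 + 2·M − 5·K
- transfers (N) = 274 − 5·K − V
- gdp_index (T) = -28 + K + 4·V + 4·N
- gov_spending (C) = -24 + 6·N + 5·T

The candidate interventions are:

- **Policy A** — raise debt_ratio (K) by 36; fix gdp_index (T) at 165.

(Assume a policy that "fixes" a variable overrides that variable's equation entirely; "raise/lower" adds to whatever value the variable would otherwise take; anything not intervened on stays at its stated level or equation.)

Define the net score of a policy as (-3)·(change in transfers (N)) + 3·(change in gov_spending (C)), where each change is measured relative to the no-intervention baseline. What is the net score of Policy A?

Baseline:
  M = 20
  K = 188 − 4·20 = 108
  V = 283 + 2·20 − 5·108 = -217
  N = 274 − 5·108 − (-217) = -49
  T = -28 + 108 + 4·(-217) + 4·(-49) = -984
  C = -24 + 6·(-49) + 5·(-984) = -5238
Policy A (K + 36, T := 165):
  M = 20
  K = 188 − 4·20 (+36 from intervention) = 144
  V = 283 + 2·20 − 5·144 = -397
  N = 274 − 5·144 − (-397) = -49
  T = 165
  C = -24 + 6·(-49) + 5·165 = 507
ΔN = -49 − (-49) = 0; ΔC = 507 − (-5238) = 5745
Score = (-3)·0 + 3·5745 = 17235

17235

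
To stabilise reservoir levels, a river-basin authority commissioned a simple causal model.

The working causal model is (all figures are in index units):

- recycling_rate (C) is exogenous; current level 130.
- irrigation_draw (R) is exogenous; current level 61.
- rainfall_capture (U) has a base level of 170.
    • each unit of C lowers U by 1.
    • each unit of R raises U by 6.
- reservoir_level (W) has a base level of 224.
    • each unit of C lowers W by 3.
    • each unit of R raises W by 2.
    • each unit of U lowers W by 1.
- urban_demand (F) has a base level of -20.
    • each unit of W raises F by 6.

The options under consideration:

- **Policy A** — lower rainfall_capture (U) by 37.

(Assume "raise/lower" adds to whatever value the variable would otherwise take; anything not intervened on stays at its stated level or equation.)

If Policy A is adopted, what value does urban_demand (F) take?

Policy A (U − 37):
  C = 130
  R = 61
  U = 170 − 130 + 6·61 (−37 from intervention) = 369
  W = 224 − 3·130 + 2·61 − 369 = -413
  F = -20 + 6·(-413) = -2498

-2498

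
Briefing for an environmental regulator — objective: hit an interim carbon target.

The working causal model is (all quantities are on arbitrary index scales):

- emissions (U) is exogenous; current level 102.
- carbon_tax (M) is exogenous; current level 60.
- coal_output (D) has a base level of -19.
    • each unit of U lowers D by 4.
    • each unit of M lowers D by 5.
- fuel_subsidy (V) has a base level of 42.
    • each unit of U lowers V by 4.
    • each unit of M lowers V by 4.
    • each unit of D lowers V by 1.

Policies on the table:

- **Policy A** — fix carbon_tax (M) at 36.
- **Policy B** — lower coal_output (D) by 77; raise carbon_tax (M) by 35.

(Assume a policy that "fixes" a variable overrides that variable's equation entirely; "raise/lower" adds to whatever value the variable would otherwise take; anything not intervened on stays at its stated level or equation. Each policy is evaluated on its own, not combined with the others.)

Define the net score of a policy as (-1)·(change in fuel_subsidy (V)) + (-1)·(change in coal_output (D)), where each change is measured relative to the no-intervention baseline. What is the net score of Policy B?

Baseline:
  U = 102
  M = 60
  D = -19 − 4·102 − 5·60 = -727
  V = 42 − 4·102 − 4·60 − (-727) = 121
Policy B (D − 77, M + 35):
  U = 102
  M = 60 + 35 = 95
  D = -19 − 4·102 − 5·95 (−77 from intervention) = -979
  V = 42 − 4·102 − 4·95 − (-979) = 233
ΔV = 233 − 121 = 112; ΔD = -979 − (-727) = -252
Score = (-1)·112 + (-1)·(-252) = 140

140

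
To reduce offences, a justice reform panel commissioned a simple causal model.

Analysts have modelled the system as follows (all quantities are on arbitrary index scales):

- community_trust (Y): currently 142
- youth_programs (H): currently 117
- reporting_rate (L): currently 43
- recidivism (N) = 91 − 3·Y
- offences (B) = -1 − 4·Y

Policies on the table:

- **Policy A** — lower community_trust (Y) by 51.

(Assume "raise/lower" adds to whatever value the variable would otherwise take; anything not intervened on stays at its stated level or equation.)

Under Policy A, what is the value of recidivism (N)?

Policy A (Y − 51):
  Y = 142 − 51 = 91
  N = 91 − 3·91 = -182

-182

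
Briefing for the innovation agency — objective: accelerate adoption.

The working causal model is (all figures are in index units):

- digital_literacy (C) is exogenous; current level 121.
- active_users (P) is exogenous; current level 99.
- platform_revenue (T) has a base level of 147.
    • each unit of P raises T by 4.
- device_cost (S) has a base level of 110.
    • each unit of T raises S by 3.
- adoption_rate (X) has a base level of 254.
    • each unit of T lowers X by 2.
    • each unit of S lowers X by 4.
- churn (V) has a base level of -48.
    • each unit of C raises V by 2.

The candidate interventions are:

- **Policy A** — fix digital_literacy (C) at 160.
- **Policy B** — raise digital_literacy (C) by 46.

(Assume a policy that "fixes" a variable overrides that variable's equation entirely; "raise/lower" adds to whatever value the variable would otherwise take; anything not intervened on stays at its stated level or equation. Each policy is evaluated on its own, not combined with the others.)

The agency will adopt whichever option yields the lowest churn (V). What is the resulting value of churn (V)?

Policy A (C := 160):
  C = 160
  V = -48 + 2·160 = 272
Policy B (C + 46):
  C = 121 + 46 = 167
  V = -48 + 2·167 = 286
Comparing — Policy A: V=272, Policy B: V=286. Lowest is 272 (Policy A).

272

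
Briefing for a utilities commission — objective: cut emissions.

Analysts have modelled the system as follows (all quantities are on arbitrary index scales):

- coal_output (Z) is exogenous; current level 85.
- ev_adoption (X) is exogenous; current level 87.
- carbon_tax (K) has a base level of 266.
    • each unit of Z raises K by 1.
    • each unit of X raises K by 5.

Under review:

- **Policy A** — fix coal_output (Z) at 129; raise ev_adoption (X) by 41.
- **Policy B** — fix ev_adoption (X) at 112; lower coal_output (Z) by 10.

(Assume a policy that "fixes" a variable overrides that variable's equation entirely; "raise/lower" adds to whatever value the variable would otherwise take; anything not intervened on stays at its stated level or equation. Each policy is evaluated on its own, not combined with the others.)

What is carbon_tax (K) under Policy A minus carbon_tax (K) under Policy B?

134

Policy A (Z := 129, X + 41):
  Z = 129
  X = 87 + 41 = 128
  K = 266 + 129 + 5·128 = 1035
Policy B (X := 112, Z − 10):
  Z = 85 − 10 = 75
  X = 112
  K = 266 + 75 + 5·112 = 901
K: 1035 − 901 = 134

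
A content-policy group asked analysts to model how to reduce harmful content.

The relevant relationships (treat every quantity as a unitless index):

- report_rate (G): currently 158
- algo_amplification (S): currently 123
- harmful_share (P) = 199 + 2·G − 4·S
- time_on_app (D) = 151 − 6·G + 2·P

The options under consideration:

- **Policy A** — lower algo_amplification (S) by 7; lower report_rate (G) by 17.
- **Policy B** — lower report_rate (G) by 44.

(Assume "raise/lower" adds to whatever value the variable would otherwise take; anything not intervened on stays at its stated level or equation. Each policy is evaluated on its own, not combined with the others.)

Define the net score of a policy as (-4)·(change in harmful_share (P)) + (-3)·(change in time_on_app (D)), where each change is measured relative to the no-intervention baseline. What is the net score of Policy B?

88

Baseline:
  G = 158
  S = 123
  P = 199 + 2·158 − 4·123 = 23
  D = 151 − 6·158 + 2·23 = -751
Policy B (G − 44):
  G = 158 − 44 = 114
  S = 123
  P = 199 + 2·114 − 4·123 = -65
  D = 151 − 6·114 + 2·(-65) = -663
ΔP = -65 − 23 = -88; ΔD = -663 − (-751) = 88
Score = (-4)·(-88) + (-3)·88 = 88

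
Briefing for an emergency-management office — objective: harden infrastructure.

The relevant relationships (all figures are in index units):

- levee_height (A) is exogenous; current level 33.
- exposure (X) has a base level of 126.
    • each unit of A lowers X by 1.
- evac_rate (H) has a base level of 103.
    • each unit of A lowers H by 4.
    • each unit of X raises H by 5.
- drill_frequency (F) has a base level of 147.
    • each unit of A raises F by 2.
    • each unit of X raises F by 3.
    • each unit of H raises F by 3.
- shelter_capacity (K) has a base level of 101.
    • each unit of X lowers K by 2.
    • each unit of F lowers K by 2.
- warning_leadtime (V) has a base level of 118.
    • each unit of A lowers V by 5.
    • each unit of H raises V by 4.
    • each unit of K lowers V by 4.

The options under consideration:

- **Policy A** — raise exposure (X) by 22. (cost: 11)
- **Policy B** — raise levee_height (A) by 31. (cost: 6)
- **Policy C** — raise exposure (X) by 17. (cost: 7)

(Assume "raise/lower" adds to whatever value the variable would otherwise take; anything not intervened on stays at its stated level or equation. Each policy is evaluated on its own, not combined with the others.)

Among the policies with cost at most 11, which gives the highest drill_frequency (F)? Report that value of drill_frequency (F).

Policy A (X + 22):
  A = 33
  X = 126 − 33 (+22 from intervention) = 115
  H = 103 − 4·33 + 5·115 = 546
  F = 147 + 2·33 + 3·115 + 3·546 = 2196
Policy B (A + 31):
  A = 33 + 31 = 64
  X = 126 − 64 = 62
  H = 103 − 4·64 + 5·62 = 157
  F = 147 + 2·64 + 3·62 + 3·157 = 932
Policy C (X + 17):
  A = 33
  X = 126 − 33 (+17 from intervention) = 110
  H = 103 − 4·33 + 5·110 = 521
  F = 147 + 2·33 + 3·110 + 3·521 = 2106
Comparing — Policy A: F=2196, Policy B: F=932, Policy C: F=2106. Highest is 2196 (Policy A).

2196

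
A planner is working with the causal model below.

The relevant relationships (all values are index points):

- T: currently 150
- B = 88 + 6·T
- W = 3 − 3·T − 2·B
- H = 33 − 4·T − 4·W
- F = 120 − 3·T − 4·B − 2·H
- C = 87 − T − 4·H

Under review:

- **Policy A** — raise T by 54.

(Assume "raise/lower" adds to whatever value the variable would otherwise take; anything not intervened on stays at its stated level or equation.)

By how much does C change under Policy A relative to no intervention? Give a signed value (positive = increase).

Baseline:
  T = 150
  B = 88 + 6·150 = 988
  W = 3 − 3·150 − 2·988 = -2423
  H = 33 − 4·150 − 4·(-2423) = 9125
  C = 87 − 150 − 4·9125 = -36563
Policy A (T + 54):
  T = 150 + 54 = 204
  B = 88 + 6·204 = 1312
  W = 3 − 3·204 − 2·1312 = -3233
  H = 33 − 4·204 − 4·(-3233) = 12149
  C = 87 − 204 − 4·12149 = -48713
Change in C: -48713 − (-36563) = -12150

-12150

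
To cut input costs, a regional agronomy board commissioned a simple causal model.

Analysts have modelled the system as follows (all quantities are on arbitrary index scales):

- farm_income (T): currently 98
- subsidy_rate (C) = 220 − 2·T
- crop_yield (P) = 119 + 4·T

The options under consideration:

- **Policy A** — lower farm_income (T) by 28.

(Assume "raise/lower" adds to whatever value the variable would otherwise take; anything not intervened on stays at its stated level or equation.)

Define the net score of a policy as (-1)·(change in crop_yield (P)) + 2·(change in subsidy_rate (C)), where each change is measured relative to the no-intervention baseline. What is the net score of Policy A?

224

Baseline:
  T = 98
  C = 220 − 2·98 = 24
  P = 119 + 4·98 = 511
Policy A (T − 28):
  T = 98 − 28 = 70
  C = 220 − 2·70 = 80
  P = 119 + 4·70 = 399
ΔP = 399 − 511 = -112; ΔC = 80 − 24 = 56
Score = (-1)·(-112) + 2·56 = 224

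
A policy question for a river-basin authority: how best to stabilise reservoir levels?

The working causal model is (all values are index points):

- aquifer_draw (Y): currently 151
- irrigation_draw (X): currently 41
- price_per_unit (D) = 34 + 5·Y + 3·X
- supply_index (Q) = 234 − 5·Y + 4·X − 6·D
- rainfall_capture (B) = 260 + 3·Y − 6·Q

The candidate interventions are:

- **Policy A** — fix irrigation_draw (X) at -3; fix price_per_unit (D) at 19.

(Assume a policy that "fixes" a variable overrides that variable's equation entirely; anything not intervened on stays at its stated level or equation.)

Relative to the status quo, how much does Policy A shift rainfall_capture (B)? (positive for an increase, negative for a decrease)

Baseline:
  Y = 151
  X = 41
  D = 34 + 5·151 + 3·41 = 912
  Q = 234 − 5·151 + 4·41 − 6·912 = -5829
  B = 260 + 3·151 − 6·(-5829) = 35687
Policy A (X := -3, D := 19):
  Y = 151
  X = -3
  D = 19
  Q = 234 − 5·151 + 4·(-3) − 6·19 = -647
  B = 260 + 3·151 − 6·(-647) = 4595
Change in B: 4595 − 35687 = -31092

-31092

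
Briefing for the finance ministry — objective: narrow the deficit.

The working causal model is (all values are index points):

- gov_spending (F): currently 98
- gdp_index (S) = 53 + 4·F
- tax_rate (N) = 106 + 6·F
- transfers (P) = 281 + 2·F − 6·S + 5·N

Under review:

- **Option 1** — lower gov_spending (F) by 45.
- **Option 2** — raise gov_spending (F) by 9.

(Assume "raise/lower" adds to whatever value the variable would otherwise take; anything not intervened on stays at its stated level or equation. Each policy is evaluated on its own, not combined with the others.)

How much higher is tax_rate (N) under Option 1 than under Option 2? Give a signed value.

-324

Option 1 (F − 45):
  F = 98 − 45 = 53
  N = 106 + 6·53 = 424
Option 2 (F + 9):
  F = 98 + 9 = 107
  N = 106 + 6·107 = 748
N: 424 − 748 = -324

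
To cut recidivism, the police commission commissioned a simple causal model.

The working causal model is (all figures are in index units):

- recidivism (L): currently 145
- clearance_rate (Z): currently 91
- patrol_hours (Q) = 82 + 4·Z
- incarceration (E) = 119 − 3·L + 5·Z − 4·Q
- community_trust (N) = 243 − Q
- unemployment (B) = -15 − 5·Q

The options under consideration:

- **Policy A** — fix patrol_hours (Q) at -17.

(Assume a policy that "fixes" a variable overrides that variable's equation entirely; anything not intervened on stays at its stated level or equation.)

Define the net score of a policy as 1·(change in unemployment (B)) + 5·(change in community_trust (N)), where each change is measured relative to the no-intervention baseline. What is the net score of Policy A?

4630

Baseline:
  Z = 91
  Q = 82 + 4·91 = 446
  N = 243 − 446 = -203
  B = -15 − 5·446 = -2245
Policy A (Q := -17):
  Z = 91
  Q = -17
  N = 243 − (-17) = 260
  B = -15 − 5·(-17) = 70
ΔB = 70 − (-2245) = 2315; ΔN = 260 − (-203) = 463
Score = 1·2315 + 5·463 = 4630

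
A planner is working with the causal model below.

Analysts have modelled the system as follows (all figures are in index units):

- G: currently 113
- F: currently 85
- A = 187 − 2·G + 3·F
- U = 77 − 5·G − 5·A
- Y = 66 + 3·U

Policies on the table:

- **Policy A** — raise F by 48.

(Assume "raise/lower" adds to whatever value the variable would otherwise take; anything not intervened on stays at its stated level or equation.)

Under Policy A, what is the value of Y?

Policy A (F + 48):
  G = 113
  F = 85 + 48 = 133
  A = 187 − 2·113 + 3·133 = 360
  U = 77 − 5·113 − 5·360 = -2288
  Y = 66 + 3·(-2288) = -6798

-6798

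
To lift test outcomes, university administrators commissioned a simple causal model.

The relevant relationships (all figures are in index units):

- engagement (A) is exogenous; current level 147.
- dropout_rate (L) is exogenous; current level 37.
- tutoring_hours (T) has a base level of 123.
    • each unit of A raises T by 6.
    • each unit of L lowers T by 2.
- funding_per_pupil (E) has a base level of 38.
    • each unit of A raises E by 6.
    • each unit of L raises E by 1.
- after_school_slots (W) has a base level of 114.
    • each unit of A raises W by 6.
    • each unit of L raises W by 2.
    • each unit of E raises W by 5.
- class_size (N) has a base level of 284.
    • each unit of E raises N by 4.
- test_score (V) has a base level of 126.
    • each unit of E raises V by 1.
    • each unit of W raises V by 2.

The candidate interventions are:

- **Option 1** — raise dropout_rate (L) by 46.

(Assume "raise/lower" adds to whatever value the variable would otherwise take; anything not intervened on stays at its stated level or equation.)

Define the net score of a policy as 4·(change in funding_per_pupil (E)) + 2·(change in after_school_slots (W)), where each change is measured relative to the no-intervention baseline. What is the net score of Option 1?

Baseline:
  A = 147
  L = 37
  E = 38 + 6·147 + 37 = 957
  W = 114 + 6·147 + 2·37 + 5·957 = 5855
Option 1 (L + 46):
  A = 147
  L = 37 + 46 = 83
  E = 38 + 6·147 + 83 = 1003
  W = 114 + 6·147 + 2·83 + 5·1003 = 6177
ΔE = 1003 − 957 = 46; ΔW = 6177 − 5855 = 322
Score = 4·46 + 2·322 = 828

828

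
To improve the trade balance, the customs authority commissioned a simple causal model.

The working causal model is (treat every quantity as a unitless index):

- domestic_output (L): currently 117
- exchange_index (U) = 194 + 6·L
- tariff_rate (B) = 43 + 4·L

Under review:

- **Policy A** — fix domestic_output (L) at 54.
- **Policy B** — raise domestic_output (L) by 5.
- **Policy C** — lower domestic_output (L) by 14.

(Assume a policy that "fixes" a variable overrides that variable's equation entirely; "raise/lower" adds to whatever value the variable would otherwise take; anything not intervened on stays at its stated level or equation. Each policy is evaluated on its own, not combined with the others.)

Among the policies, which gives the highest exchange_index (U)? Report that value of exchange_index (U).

926

Policy A (L := 54):
  L = 54
  U = 194 + 6·54 = 518
Policy B (L + 5):
  L = 117 + 5 = 122
  U = 194 + 6·122 = 926
Policy C (L − 14):
  L = 117 − 14 = 103
  U = 194 + 6·103 = 812
Comparing — Policy A: U=518, Policy B: U=926, Policy C: U=812. Highest is 926 (Policy B).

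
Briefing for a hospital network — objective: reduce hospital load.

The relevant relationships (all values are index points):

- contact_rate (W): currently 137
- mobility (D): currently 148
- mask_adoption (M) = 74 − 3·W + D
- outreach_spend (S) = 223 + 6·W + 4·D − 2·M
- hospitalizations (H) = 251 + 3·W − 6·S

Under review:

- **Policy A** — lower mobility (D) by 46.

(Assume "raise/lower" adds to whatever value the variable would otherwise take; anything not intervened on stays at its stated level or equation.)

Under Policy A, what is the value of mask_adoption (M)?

-235

Policy A (D − 46):
  W = 137
  D = 148 − 46 = 102
  M = 74 − 3·137 + 102 = -235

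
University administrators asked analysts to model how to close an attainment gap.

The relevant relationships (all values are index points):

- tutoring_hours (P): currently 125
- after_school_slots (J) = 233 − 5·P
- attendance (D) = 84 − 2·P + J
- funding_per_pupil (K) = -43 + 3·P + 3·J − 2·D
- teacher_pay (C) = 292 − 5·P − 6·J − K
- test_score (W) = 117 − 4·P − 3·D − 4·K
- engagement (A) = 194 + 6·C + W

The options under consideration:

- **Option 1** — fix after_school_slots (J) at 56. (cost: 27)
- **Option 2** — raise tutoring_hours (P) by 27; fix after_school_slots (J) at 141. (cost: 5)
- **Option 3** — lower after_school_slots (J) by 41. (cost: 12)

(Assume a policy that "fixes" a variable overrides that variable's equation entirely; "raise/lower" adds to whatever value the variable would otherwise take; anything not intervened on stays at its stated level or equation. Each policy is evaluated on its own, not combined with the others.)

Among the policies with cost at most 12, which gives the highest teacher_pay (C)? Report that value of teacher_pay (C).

Option 2 (P + 27, J := 141):
  P = 125 + 27 = 152
  J = 141
  D = 84 − 2·152 + 141 = -79
  K = -43 + 3·152 + 3·141 − 2·(-79) = 994
  C = 292 − 5·152 − 6·141 − 994 = -2308
Option 3 (J − 41):
  P = 125
  J = 233 − 5·125 (−41 from intervention) = -433
  D = 84 − 2·125 + (-433) = -599
  K = -43 + 3·125 + 3·(-433) − 2·(-599) = 231
  C = 292 − 5·125 − 6·(-433) − 231 = 2034
Comparing — Option 2: C=-2308, Option 3: C=2034. Highest is 2034 (Option 3).

2034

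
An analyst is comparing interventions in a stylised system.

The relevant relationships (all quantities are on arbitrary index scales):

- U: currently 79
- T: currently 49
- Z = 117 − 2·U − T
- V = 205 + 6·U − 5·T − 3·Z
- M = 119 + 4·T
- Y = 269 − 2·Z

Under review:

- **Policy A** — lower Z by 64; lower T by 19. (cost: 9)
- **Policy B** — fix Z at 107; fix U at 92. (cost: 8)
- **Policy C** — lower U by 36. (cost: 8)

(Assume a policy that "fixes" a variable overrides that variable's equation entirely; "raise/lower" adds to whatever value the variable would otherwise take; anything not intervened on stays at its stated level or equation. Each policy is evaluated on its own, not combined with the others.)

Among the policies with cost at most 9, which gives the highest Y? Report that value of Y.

539

Policy A (Z − 64, T − 19):
  U = 79
  T = 49 − 19 = 30
  Z = 117 − 2·79 − 30 (−64 from intervention) = -135
  Y = 269 − 2·(-135) = 539
Policy B (Z := 107, U := 92):
  U = 92
  T = 49
  Z = 107
  Y = 269 − 2·107 = 55
Policy C (U − 36):
  U = 79 − 36 = 43
  T = 49
  Z = 117 − 2·43 − 49 = -18
  Y = 269 − 2·(-18) = 305
Comparing — Policy A: Y=539, Policy B: Y=55, Policy C: Y=305. Highest is 539 (Policy A).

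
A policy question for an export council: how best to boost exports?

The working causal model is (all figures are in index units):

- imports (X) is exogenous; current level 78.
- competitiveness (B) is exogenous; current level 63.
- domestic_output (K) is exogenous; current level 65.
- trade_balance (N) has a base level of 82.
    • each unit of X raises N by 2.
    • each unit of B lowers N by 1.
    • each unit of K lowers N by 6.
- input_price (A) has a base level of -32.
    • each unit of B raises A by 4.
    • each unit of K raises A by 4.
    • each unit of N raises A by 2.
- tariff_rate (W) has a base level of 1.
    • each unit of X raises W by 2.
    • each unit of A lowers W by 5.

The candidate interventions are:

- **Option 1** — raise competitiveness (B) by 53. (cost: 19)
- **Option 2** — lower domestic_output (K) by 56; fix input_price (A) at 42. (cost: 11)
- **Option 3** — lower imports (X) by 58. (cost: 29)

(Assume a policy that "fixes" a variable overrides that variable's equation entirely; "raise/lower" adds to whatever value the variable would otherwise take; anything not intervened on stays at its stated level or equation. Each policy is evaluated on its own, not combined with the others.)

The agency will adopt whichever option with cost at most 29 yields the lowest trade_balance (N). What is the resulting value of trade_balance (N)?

-331

Option 1 (B + 53):
  X = 78
  B = 63 + 53 = 116
  K = 65
  N = 82 + 2·78 − 116 − 6·65 = -268
Option 2 (K − 56, A := 42):
  X = 78
  B = 63
  K = 65 − 56 = 9
  N = 82 + 2·78 − 63 − 6·9 = 121
Option 3 (X − 58):
  X = 78 − 58 = 20
  B = 63
  K = 65
  N = 82 + 2·20 − 63 − 6·65 = -331
Comparing — Option 1: N=-268, Option 2: N=121, Option 3: N=-331. Lowest is -331 (Option 3).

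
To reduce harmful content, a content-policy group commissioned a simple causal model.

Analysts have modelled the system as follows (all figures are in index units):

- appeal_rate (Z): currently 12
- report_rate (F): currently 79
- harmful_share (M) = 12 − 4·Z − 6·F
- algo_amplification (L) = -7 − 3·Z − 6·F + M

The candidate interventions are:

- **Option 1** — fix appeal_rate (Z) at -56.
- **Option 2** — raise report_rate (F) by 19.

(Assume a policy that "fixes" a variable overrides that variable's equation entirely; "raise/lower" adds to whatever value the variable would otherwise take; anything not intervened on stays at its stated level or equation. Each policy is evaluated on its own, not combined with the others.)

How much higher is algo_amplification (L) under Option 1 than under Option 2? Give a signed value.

Option 1 (Z := -56):
  Z = -56
  F = 79
  M = 12 − 4·(-56) − 6·79 = -238
  L = -7 − 3·(-56) − 6·79 + (-238) = -551
Option 2 (F + 19):
  Z = 12
  F = 79 + 19 = 98
  M = 12 − 4·12 − 6·98 = -624
  L = -7 − 3·12 − 6·98 + (-624) = -1255
L: -551 − (-1255) = 704

704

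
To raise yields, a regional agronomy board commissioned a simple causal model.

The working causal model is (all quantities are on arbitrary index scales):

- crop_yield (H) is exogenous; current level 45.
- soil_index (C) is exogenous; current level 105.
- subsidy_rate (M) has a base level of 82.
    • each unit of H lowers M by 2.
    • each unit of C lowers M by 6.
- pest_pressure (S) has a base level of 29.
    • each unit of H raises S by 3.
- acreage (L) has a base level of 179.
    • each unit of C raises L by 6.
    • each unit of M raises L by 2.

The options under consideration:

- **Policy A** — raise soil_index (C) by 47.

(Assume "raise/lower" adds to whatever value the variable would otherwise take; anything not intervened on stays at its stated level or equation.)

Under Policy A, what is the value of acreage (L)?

Policy A (C + 47):
  H = 45
  C = 105 + 47 = 152
  M = 82 − 2·45 − 6·152 = -920
  L = 179 + 6·152 + 2·(-920) = -749

-749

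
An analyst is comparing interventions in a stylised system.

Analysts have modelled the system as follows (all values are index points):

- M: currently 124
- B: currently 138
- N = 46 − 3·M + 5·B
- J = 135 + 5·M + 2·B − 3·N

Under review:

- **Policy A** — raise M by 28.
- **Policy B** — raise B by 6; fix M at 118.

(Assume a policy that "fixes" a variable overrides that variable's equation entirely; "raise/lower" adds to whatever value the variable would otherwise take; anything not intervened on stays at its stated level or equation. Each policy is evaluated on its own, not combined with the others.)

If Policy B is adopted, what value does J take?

-223

Policy B (B + 6, M := 118):
  M = 118
  B = 138 + 6 = 144
  N = 46 − 3·118 + 5·144 = 412
  J = 135 + 5·118 + 2·144 − 3·412 = -223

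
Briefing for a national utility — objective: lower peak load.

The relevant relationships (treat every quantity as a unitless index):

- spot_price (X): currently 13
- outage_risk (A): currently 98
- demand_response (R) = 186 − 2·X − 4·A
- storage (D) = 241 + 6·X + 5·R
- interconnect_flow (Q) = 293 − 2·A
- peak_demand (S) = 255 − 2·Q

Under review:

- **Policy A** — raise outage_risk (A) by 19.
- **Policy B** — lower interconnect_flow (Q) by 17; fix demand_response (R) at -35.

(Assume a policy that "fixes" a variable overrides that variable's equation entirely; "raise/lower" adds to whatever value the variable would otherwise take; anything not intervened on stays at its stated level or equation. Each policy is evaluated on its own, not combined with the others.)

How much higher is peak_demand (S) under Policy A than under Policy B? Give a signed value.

Policy A (A + 19):
  A = 98 + 19 = 117
  Q = 293 − 2·117 = 59
  S = 255 − 2·59 = 137
Policy B (Q − 17, R := -35):
  A = 98
  Q = 293 − 2·98 (−17 from intervention) = 80
  S = 255 − 2·80 = 95
S: 137 − 95 = 42

42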